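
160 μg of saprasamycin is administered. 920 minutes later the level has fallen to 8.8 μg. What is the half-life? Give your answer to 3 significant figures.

220 minutes

A/A₀ = 8.8/160 ≈ 0.055.
n = log₂(18.182) ≈ 4.1844 half-lives elapsed in 920 minutes.
t½ = 920/4.1844 ≈ 219.86 minutes.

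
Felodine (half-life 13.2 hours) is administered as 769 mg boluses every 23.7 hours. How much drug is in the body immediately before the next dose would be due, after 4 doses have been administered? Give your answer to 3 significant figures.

The 4 doses were given 94.8, 71.1, 47.4, 23.7 hours ago.
Total = 769·(1/2)^(94.8/13.2) + 769·(1/2)^(71.1/13.2) + 769·(1/2)^(47.4/13.2) + 769·(1/2)^(23.7/13.2)
      = 5.2964 + 18.385 + 63.82 + 221.53 ≈ 309.04 mg.

309 mg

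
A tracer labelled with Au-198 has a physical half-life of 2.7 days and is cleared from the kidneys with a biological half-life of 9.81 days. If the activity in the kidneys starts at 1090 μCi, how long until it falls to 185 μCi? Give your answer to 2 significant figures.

5.4 days

1/t_eff = 1/t_phys + 1/t_biol = 1/2.7 + 1/9.81 = 0.47231 per day.
t_eff = 2.7 × 9.81 / (2.7 + 9.81) ≈ 2.1173 days.
n = log₂(1090/185) ≈ 2.5587; t = 2.5587 × 2.1173 ≈ 5.4175 days.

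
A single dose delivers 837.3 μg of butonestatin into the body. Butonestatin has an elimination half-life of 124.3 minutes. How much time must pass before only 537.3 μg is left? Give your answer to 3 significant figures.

Fraction remaining = 537.3/837.3 ≈ 0.64171.
n = log₂(837.3/537.3) = ln(1.5583)/ln 2 ≈ 0.64002 half-lives.
t = n × t½ = 0.64002 × 124.3 ≈ 79.554 minutes.

79.6 minutes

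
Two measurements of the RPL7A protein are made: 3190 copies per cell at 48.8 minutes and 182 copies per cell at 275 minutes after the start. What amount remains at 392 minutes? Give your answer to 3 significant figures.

Over Δt = 275 − 48.8 = 226.2 minutes, the level fell by a factor of 3190/182 ≈ 17.527.
n = log₂(17.527) ≈ 4.1315 half-lives, so t½ = 226.2/4.1315 ≈ 54.749 minutes.
From t = 275 to t = 392: 182 × (1/2)^((392−275)/54.749) ≈ 41.378 copies per cell.

41.4 copies per cell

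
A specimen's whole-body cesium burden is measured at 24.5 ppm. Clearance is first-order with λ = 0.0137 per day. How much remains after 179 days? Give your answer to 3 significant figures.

t½ = ln 2 / λ = 0.69315 / 0.0137 ≈ 50.595 days.
Number of half-lives: n = 179/50.595 ≈ 3.5379.
Remaining = 24.5 × (1/2)^3.5379 = 24.5 × 0.086095 ≈ 2.1093 ppm.

2.11 ppm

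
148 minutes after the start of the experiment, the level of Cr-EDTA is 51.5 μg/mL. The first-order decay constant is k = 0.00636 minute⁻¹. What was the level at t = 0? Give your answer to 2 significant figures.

130 μg/mL

t½ = ln 2 / k = 0.69315 / 0.00636 ≈ 108.99 minutes.
Number of half-lives elapsed: n = 148/108.99 ≈ 1.358.
A₀ = A × 2^n = 51.5 × 2^1.358 = 51.5 × 2.5633 ≈ 132.01 μg/mL.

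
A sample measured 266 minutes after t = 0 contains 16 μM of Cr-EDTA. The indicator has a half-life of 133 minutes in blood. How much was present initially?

64 μM

Number of half-lives elapsed: n = 266/133 ≈ 2.
A₀ = A × 2^n = 16 × 2^2 = 16 × 4 ≈ 64 μM.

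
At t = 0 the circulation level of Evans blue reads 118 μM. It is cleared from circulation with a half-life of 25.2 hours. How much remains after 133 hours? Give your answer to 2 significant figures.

Number of half-lives: n = 133/25.2 ≈ 5.2778.
Remaining = 118 × (1/2)^5.2778 = 118 × 0.025777 ≈ 3.0417 μM.

3.0 μM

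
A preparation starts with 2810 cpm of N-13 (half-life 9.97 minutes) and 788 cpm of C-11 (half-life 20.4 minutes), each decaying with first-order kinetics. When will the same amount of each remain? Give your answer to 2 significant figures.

Set 2810·(1/2)^(t/9.97) = 788·(1/2)^(t/20.4).
Taking log₂: log₂(2810/788) = t·(1/9.97 − 1/20.4).
log₂(3.566) = 1.8343; 1/9.97 − 1/20.4 = 0.051281.
t = 1.8343 / 0.051281 ≈ 35.769 minutes.

36 minutes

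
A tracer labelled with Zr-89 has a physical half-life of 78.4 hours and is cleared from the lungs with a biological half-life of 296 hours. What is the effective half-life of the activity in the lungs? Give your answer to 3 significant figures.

1/t_eff = 1/t_phys + 1/t_biol = 1/78.4 + 1/296 = 0.016133 per hour.
t_eff = 78.4 × 296 / (78.4 + 296) ≈ 61.983 hours.

62.0 hours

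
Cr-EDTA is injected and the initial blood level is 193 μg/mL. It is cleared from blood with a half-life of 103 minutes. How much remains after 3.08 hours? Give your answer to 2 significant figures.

56 μg/mL

Convert the elapsed time: 3.08 hours = 184.8 minutes.
Number of half-lives: n = 184.8/103 ≈ 1.7942.
Remaining = 193 × (1/2)^1.7942 = 193 × 0.28834 ≈ 55.649 μg/mL.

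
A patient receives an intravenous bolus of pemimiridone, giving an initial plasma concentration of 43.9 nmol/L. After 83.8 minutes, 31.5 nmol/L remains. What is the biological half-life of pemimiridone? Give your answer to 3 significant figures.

A/A₀ = 31.5/43.9 ≈ 0.71754.
n = log₂(1.3937) ≈ 0.47887 half-lives elapsed in 83.8 minutes.
t½ = 83.8/0.47887 ≈ 175 minutes.

175 minutes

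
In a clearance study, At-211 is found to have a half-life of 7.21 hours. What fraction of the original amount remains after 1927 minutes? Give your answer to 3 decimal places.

1927 minutes = 32.1167 hours.
n = 32.1167/7.21 ≈ 4.4545 half-lives.
Fraction remaining = (1/2)^4.4545 ≈ 0.045611.

0.046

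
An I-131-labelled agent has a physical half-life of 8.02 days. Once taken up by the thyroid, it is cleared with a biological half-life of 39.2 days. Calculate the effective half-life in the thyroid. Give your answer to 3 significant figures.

1/t_eff = 1/t_phys + 1/t_biol = 1/8.02 + 1/39.2 = 0.1502 per day.
t_eff = 8.02 × 39.2 / (8.02 + 39.2) ≈ 6.6579 days.

6.66 days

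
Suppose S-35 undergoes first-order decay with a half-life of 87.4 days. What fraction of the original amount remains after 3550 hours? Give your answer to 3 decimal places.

3550 hours = 147.917 days.
n = 147.917/87.4 ≈ 1.6924 half-lives.
Fraction remaining = (1/2)^1.6924 ≈ 0.30941.

0.309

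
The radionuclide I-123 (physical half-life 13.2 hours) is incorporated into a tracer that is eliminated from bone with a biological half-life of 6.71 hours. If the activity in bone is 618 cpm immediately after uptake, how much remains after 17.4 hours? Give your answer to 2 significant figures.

41 cpm

1/t_eff = 1/t_phys + 1/t_biol = 1/13.2 + 1/6.71 = 0.22479 per hour.
t_eff = 13.2 × 6.71 / (13.2 + 6.71) ≈ 4.4486 hours.
Remaining = 618 × (1/2)^(17.4/4.4486) = 618 × (1/2)^3.9113 ≈ 41.074 cpm.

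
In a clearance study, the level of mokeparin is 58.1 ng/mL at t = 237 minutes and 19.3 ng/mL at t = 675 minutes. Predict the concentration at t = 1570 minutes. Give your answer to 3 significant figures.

Over Δt = 675 − 237 = 438 minutes, the level fell by a factor of 58.1/19.3 ≈ 3.0104.
n = log₂(3.0104) ≈ 1.5899 half-lives, so t½ = 438/1.5899 ≈ 275.48 minutes.
From t = 675 to t = 1570: 19.3 × (1/2)^((1570−675)/275.48) ≈ 2.0303 ng/mL.

2.03 ng/mL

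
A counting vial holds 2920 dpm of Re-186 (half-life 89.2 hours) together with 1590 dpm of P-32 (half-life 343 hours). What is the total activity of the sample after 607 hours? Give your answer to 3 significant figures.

Re-186: 2920 × (1/2)^(607/89.2) = 2920 × (1/2)^6.8049 ≈ 26.115 dpm.
P-32: 1590 × (1/2)^(607/343) = 1590 × (1/2)^1.7697 ≈ 466.31 dpm.
Total = 26.115 + 466.31 ≈ 492.42 dpm.

492 dpm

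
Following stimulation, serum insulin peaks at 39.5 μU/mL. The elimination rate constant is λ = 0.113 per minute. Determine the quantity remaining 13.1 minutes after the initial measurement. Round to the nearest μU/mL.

t½ = ln 2 / λ = 0.69315 / 0.113 ≈ 6.134 minutes.
Number of half-lives: n = 13.1/6.134 ≈ 2.1356.
Remaining = 39.5 × (1/2)^2.1356 = 39.5 × 0.22757 ≈ 8.989 μU/mL.

9 μU/mL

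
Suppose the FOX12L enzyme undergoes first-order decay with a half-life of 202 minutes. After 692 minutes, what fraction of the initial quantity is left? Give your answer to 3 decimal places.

0.093

n = 692/202 ≈ 3.4257 half-lives.
Fraction remaining = (1/2)^3.4257 ≈ 0.093057.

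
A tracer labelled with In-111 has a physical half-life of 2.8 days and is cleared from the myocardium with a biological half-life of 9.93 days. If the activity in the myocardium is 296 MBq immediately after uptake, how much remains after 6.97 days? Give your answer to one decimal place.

32.4 MBq

1/t_eff = 1/t_phys + 1/t_biol = 1/2.8 + 1/9.93 = 0.45785 per day.
t_eff = 2.8 × 9.93 / (2.8 + 9.93) ≈ 2.1841 days.
Remaining = 296 × (1/2)^(6.97/2.1841) = 296 × (1/2)^3.1912 ≈ 32.407 MBq.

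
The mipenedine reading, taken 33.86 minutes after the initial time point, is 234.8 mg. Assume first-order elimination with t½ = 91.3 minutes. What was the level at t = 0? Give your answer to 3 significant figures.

Number of half-lives elapsed: n = 33.86/91.3 ≈ 0.37087.
A₀ = A × 2^n = 234.8 × 2^0.37087 = 234.8 × 1.2931 ≈ 303.63 mg.

304 mg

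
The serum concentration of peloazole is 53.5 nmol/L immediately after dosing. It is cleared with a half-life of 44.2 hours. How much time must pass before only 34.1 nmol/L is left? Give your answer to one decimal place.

28.7 hours

Fraction remaining = 34.1/53.5 ≈ 0.63738.
n = log₂(53.5/34.1) = ln(1.5689)/ln 2 ≈ 0.64977 half-lives.
t = n × t½ = 0.64977 × 44.2 ≈ 28.72 hours.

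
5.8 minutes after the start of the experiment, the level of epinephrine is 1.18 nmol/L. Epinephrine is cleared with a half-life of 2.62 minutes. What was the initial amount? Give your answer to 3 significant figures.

Number of half-lives elapsed: n = 5.8/2.62 ≈ 2.2137.
A₀ = A × 2^n = 1.18 × 2^2.2137 = 1.18 × 4.6388 ≈ 5.4737 nmol/L.

5.47 nmol/L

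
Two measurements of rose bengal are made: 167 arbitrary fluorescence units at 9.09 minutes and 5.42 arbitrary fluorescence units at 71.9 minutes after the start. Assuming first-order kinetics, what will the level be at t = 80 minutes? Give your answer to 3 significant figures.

Over Δt = 71.9 − 9.09 = 62.81 minutes, the level fell by a factor of 167/5.42 ≈ 30.812.
n = log₂(30.812) ≈ 4.9454 half-lives, so t½ = 62.81/4.9454 ≈ 12.701 minutes.
From t = 71.9 to t = 80: 5.42 × (1/2)^((80−71.9)/12.701) ≈ 3.4835 arbitrary fluorescence units.

3.48 arbitrary fluorescence units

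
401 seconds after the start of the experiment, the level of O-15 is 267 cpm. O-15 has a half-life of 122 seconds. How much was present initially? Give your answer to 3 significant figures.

Number of half-lives elapsed: n = 401/122 ≈ 3.2869.
A₀ = A × 2^n = 267 × 2^3.2869 = 267 × 9.76 ≈ 2605.9 cpm.

2610 cpm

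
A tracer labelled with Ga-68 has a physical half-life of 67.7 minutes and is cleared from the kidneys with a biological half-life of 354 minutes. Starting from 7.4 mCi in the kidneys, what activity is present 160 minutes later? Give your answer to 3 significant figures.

1.05 mCi

1/t_eff = 1/t_phys + 1/t_biol = 1/67.7 + 1/354 = 0.017596 per minute.
t_eff = 67.7 × 354 / (67.7 + 354) ≈ 56.831 minutes.
Remaining = 7.4 × (1/2)^(160/56.831) = 7.4 × (1/2)^2.8153 ≈ 1.0513 mCi.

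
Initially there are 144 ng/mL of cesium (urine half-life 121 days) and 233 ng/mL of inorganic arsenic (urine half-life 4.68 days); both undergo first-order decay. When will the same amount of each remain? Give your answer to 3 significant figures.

3.38 days

Set 144·(1/2)^(t/121) = 233·(1/2)^(t/4.68).
Taking log₂: log₂(144/233) = t·(1/121 − 1/4.68).
log₂(0.61803) = -0.69426; 1/121 − 1/4.68 = -0.20541.
t = -0.69426 / -0.20541 ≈ 3.3799 days.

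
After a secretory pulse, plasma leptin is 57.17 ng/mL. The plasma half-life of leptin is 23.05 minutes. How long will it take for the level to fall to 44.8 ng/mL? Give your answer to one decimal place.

8.1 minutes

Fraction remaining = 44.8/57.17 ≈ 0.78363.
n = log₂(57.17/44.8) = ln(1.2761)/ln 2 ≈ 0.35176 half-lives.
t = n × t½ = 0.35176 × 23.05 ≈ 8.1081 minutes.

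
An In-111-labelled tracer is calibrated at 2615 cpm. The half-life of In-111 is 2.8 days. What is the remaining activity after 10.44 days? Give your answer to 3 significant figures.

197 cpm

Number of half-lives: n = 10.44/2.8 ≈ 3.7286.
Remaining = 2615 × (1/2)^3.7286 = 2615 × 0.075438 ≈ 197.27 cpm.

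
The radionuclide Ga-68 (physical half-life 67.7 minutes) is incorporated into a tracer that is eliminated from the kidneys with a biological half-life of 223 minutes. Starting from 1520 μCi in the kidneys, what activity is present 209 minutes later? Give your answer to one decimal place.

1/t_eff = 1/t_phys + 1/t_biol = 1/67.7 + 1/223 = 0.019255 per minute.
t_eff = 67.7 × 223 / (67.7 + 223) ≈ 51.934 minutes.
Remaining = 1520 × (1/2)^(209/51.934) = 1520 × (1/2)^4.0244 ≈ 93.409 μCi.

93.4 μCi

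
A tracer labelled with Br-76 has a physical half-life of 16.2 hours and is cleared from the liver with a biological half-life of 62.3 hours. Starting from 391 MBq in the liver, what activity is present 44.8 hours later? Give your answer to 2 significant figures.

35 MBq

1/t_eff = 1/t_phys + 1/t_biol = 1/16.2 + 1/62.3 = 0.07778 per hour.
t_eff = 16.2 × 62.3 / (16.2 + 62.3) ≈ 12.857 hours.
Remaining = 391 × (1/2)^(44.8/12.857) = 391 × (1/2)^3.4845 ≈ 34.932 MBq.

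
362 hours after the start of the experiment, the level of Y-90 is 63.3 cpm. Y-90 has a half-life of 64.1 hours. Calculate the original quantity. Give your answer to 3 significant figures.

3170 cpm

Number of half-lives elapsed: n = 362/64.1 ≈ 5.6474.
A₀ = A × 2^n = 63.3 × 2^5.6474 = 63.3 × 50.124 ≈ 3172.8 cpm.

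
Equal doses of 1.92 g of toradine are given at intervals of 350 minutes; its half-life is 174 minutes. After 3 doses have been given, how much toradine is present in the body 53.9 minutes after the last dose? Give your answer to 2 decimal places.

2.03 g

The 3 doses were given 753.9, 403.9, 53.9 minutes ago.
Total = 1.92·(1/2)^(753.9/174) + 1.92·(1/2)^(403.9/174) + 1.92·(1/2)^(53.9/174)
      = 0.095282 + 0.38418 + 1.549 ≈ 2.0285 g.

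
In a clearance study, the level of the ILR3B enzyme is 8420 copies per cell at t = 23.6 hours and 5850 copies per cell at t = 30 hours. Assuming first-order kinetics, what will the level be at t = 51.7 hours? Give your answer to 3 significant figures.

1700 copies per cell

Over Δt = 30 − 23.6 = 6.4 hours, the level fell by a factor of 8420/5850 ≈ 1.4393.
n = log₂(1.4393) ≈ 0.52538 half-lives, so t½ = 6.4/0.52538 ≈ 12.182 hours.
From t = 30 to t = 51.7: 5850 × (1/2)^((51.7−30)/12.182) ≈ 1701.8 copies per cell.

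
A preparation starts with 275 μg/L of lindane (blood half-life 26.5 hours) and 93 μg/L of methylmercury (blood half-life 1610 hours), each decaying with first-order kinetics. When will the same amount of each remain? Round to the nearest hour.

42 hours

Set 275·(1/2)^(t/26.5) = 93·(1/2)^(t/1610).
Taking log₂: log₂(275/93) = t·(1/26.5 − 1/1610).
log₂(2.957) = 1.5641; 1/26.5 − 1/1610 = 0.037115.
t = 1.5641 / 0.037115 ≈ 42.143 hours.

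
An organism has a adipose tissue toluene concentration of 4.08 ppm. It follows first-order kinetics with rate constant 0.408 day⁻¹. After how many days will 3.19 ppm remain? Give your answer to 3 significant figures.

t½ = ln 2 / λ = 0.69315 / 0.408 ≈ 1.6989 days.
Fraction remaining = 3.19/4.08 ≈ 0.78186.
n = log₂(4.08/3.19) = ln(1.279)/ln 2 ≈ 0.35501 half-lives.
t = n × t½ = 0.35501 × 1.6989 ≈ 0.60313 days.

0.603 days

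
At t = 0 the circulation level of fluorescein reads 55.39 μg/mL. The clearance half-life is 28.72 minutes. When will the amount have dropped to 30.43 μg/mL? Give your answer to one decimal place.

24.8 minutes

Fraction remaining = 30.43/55.39 ≈ 0.54938.
n = log₂(55.39/30.43) = ln(1.8202)/ln 2 ≈ 0.86413 half-lives.
t = n × t½ = 0.86413 × 28.72 ≈ 24.818 minutes.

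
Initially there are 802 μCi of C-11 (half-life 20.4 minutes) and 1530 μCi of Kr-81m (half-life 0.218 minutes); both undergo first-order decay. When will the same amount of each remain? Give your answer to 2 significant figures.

Set 802·(1/2)^(t/20.4) = 1530·(1/2)^(t/0.218).
Taking log₂: log₂(802/1530) = t·(1/20.4 − 1/0.218).
log₂(0.52418) = -0.93186; 1/20.4 − 1/0.218 = -4.5381.
t = -0.93186 / -4.5381 ≈ 0.20534 minutes.

0.21 minutes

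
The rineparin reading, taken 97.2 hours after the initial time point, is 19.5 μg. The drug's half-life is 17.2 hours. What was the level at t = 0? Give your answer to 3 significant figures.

980 μg

Number of half-lives elapsed: n = 97.2/17.2 ≈ 5.6512.
A₀ = A × 2^n = 19.5 × 2^5.6512 = 19.5 × 50.254 ≈ 979.95 μg.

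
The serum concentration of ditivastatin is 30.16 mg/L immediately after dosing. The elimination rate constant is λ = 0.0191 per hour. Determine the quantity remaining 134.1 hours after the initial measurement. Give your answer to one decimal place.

2.3 mg/L

t½ = ln 2 / λ = 0.69315 / 0.0191 ≈ 36.29 hours.
Number of half-lives: n = 134.1/36.29 ≈ 3.6952.
Remaining = 30.16 × (1/2)^3.6952 = 30.16 × 0.077204 ≈ 2.3285 mg/L.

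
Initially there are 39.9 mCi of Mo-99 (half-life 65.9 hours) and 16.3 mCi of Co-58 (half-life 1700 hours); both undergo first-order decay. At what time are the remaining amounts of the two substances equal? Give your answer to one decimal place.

88.5 hours

Set 39.9·(1/2)^(t/65.9) = 16.3·(1/2)^(t/1700).
Taking log₂: log₂(39.9/16.3) = t·(1/65.9 − 1/1700).
log₂(2.4479) = 1.2915; 1/65.9 − 1/1700 = 0.014586.
t = 1.2915 / 0.014586 ≈ 88.543 hours.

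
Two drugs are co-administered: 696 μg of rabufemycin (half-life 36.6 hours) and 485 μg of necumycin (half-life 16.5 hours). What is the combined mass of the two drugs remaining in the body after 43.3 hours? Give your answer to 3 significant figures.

385 μg

rabufemycin: 696 × (1/2)^(43.3/36.6) = 696 × (1/2)^1.1831 ≈ 306.53 μg.
necumycin: 485 × (1/2)^(43.3/16.5) = 485 × (1/2)^2.6242 ≈ 78.662 μg.
Total = 306.53 + 78.662 ≈ 385.19 μg.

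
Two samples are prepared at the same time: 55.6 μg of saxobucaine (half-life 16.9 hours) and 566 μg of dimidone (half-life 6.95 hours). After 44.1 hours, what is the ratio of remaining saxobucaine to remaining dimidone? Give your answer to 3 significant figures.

saxobucaine: 55.6 × (1/2)^(44.1/16.9) = 55.6 × (1/2)^2.6095 ≈ 9.1106 μg.
dimidone: 566 × (1/2)^(44.1/6.95) = 566 × (1/2)^6.3453 ≈ 6.9612 μg.
Ratio ≈ 9.1106 / 6.9612 ≈ 1.3088.

1.31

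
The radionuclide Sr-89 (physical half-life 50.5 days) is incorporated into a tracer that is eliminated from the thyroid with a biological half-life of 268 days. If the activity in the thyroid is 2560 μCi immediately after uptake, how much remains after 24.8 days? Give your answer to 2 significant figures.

1700 μCi

1/t_eff = 1/t_phys + 1/t_biol = 1/50.5 + 1/268 = 0.023533 per day.
t_eff = 50.5 × 268 / (50.5 + 268) ≈ 42.493 days.
Remaining = 2560 × (1/2)^(24.8/42.493) = 2560 × (1/2)^0.58363 ≈ 1708.2 μCi.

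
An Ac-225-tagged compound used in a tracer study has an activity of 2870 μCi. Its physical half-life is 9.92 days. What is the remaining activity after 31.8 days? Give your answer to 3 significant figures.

Number of half-lives: n = 31.8/9.92 ≈ 3.2056.
Remaining = 2870 × (1/2)^3.2056 = 2870 × 0.10839 ≈ 311.09 μCi.

311 μCi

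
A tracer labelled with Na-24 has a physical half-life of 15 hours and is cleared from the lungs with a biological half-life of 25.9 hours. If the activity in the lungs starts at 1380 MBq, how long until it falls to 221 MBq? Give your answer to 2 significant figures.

25 hours

1/t_eff = 1/t_phys + 1/t_biol = 1/15 + 1/25.9 = 0.10528 per hour.
t_eff = 15 × 25.9 / (15 + 25.9) ≈ 9.4988 hours.
n = log₂(1380/221) ≈ 2.6425; t = 2.6425 × 9.4988 ≈ 25.101 hours.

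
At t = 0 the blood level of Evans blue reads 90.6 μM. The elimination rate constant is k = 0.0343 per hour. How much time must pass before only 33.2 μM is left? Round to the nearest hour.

t½ = ln 2 / k = 0.69315 / 0.0343 ≈ 20.208 hours.
Fraction remaining = 33.2/90.6 ≈ 0.36645.
n = log₂(90.6/33.2) = ln(2.7289)/ln 2 ≈ 1.4483 half-lives.
t = n × t½ = 1.4483 × 20.208 ≈ 29.268 hours.

29 hours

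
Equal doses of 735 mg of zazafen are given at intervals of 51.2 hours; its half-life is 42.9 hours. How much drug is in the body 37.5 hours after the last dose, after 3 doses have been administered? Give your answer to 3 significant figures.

653 mg

The 3 doses were given 139.9, 88.7, 37.5 hours ago.
Total = 735·(1/2)^(139.9/42.9) + 735·(1/2)^(88.7/42.9) + 735·(1/2)^(37.5/42.9)
      = 76.667 + 175.34 + 401 ≈ 653.01 mg.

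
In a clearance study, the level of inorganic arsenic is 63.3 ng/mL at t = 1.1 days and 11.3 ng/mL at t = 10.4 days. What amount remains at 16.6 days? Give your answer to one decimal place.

Over Δt = 10.4 − 1.1 = 9.3 days, the level fell by a factor of 63.3/11.3 ≈ 5.6018.
n = log₂(5.6018) ≈ 2.4859 half-lives, so t½ = 9.3/2.4859 ≈ 3.7411 days.
From t = 10.4 to t = 16.6: 11.3 × (1/2)^((16.6−10.4)/3.7411) ≈ 3.5826 ng/mL.

3.6 ng/mL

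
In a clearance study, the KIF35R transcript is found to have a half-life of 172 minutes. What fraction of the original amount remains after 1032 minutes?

0.015625

n = 1032/172 ≈ 6 half-lives.
Fraction remaining = (1/2)^6 ≈ 0.015625.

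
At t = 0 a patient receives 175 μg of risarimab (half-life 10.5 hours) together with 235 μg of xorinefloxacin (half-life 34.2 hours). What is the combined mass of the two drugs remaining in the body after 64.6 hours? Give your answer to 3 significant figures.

65.9 μg

risarimab: 175 × (1/2)^(64.6/10.5) = 175 × (1/2)^6.1524 ≈ 2.4603 μg.
xorinefloxacin: 235 × (1/2)^(64.6/34.2) = 235 × (1/2)^1.8889 ≈ 63.454 μg.
Total = 2.4603 + 63.454 ≈ 65.914 μg.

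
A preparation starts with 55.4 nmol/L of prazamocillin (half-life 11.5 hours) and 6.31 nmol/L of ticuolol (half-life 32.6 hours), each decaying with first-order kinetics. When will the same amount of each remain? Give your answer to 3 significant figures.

55.7 hours

Set 55.4·(1/2)^(t/11.5) = 6.31·(1/2)^(t/32.6).
Taking log₂: log₂(55.4/6.31) = t·(1/11.5 − 1/32.6).
log₂(8.7797) = 3.1342; 1/11.5 − 1/32.6 = 0.056282.
t = 3.1342 / 0.056282 ≈ 55.687 hours.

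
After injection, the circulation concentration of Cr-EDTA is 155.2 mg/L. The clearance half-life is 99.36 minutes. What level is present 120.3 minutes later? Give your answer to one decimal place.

Number of half-lives: n = 120.3/99.36 ≈ 1.2107.
Remaining = 155.2 × (1/2)^1.2107 = 155.2 × 0.43204 ≈ 67.053 mg/L.

67.1 mg/L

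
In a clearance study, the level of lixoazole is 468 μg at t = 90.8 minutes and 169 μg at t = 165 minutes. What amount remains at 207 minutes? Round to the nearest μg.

Over Δt = 165 − 90.8 = 74.2 minutes, the level fell by a factor of 468/169 ≈ 2.7692.
n = log₂(2.7692) ≈ 1.4695 half-lives, so t½ = 74.2/1.4695 ≈ 50.494 minutes.
From t = 165 to t = 207: 169 × (1/2)^((207−165)/50.494) ≈ 94.95 μg.

95 μg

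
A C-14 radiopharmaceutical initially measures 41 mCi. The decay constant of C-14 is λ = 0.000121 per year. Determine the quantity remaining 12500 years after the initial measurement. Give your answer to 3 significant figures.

9.03 mCi

t½ = ln 2 / λ = 0.69315 / 0.000121 ≈ 5728.5 years.
Number of half-lives: n = 12500/5728.5 ≈ 2.1821.
Remaining = 41 × (1/2)^2.1821 = 41 × 0.22036 ≈ 9.0347 mCi.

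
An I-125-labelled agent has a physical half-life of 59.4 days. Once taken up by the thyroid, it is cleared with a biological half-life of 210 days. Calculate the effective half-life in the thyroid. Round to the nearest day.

1/t_eff = 1/t_phys + 1/t_biol = 1/59.4 + 1/210 = 0.021597 per day.
t_eff = 59.4 × 210 / (59.4 + 210) ≈ 46.303 days.

46 days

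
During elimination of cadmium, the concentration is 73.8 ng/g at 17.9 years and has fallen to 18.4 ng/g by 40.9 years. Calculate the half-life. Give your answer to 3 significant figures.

11.5 years

Over Δt = 40.9 − 17.9 = 23 years, the level fell by a factor of 73.8/18.4 ≈ 4.0109.
n = log₂(4.0109) ≈ 2.0039 half-lives, so t½ = 23/2.0039 ≈ 11.478 years.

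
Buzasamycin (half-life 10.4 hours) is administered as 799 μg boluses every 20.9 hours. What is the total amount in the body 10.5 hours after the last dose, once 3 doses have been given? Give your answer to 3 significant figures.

520 μg

The 3 doses were given 52.3, 31.4, 10.5 hours ago.
Total = 799·(1/2)^(52.3/10.4) + 799·(1/2)^(31.4/10.4) + 799·(1/2)^(10.5/10.4)
      = 24.474 + 98.553 + 396.85 ≈ 519.87 μg.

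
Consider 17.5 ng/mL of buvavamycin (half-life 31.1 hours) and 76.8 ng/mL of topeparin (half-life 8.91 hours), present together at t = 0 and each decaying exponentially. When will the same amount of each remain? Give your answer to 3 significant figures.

Set 17.5·(1/2)^(t/31.1) = 76.8·(1/2)^(t/8.91).
Taking log₂: log₂(17.5/76.8) = t·(1/31.1 − 1/8.91).
log₂(0.22786) = -2.1338; 1/31.1 − 1/8.91 = -0.080079.
t = -2.1338 / -0.080079 ≈ 26.646 hours.

26.6 hours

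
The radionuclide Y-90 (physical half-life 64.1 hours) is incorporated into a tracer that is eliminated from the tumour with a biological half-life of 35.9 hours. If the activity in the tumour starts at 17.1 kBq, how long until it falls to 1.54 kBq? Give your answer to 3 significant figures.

79.9 hours

1/t_eff = 1/t_phys + 1/t_biol = 1/64.1 + 1/35.9 = 0.043456 per hour.
t_eff = 64.1 × 35.9 / (64.1 + 35.9) ≈ 23.012 hours.
n = log₂(17.1/1.54) ≈ 3.473; t = 3.473 × 23.012 ≈ 79.92 hours.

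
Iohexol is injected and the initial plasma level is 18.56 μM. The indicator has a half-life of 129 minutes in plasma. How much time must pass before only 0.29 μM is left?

774 minutes

0.29/18.56 = 1/64, so 6 half-lives have elapsed.
t = 6 × 129 = 774 minutes.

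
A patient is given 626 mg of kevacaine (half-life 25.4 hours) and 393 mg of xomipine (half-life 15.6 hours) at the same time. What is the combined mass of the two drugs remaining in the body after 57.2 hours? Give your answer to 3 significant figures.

162 mg

kevacaine: 626 × (1/2)^(57.2/25.4) = 626 × (1/2)^2.252 ≈ 131.42 mg.
xomipine: 393 × (1/2)^(57.2/15.6) = 393 × (1/2)^3.6667 ≈ 30.947 mg.
Total = 131.42 + 30.947 ≈ 162.37 mg.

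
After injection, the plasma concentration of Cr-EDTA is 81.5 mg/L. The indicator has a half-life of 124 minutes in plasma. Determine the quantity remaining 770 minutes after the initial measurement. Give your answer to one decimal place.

1.1 mg/L

Number of half-lives: n = 770/124 ≈ 6.2097.
Remaining = 81.5 × (1/2)^6.2097 = 81.5 × 0.013511 ≈ 1.1012 mg/L.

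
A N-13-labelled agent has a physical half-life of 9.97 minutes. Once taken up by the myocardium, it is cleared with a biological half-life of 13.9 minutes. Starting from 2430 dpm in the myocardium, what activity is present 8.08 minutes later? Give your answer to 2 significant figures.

1/t_eff = 1/t_phys + 1/t_biol = 1/9.97 + 1/13.9 = 0.17224 per minute.
t_eff = 9.97 × 13.9 / (9.97 + 13.9) ≈ 5.8057 minutes.
Remaining = 2430 × (1/2)^(8.08/5.8057) = 2430 × (1/2)^1.3917 ≈ 926.09 dpm.

930 dpm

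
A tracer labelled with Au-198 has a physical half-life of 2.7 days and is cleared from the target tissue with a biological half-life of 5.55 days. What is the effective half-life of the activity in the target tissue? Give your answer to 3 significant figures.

1.82 days

1/t_eff = 1/t_phys + 1/t_biol = 1/2.7 + 1/5.55 = 0.55055 per day.
t_eff = 2.7 × 5.55 / (2.7 + 5.55) ≈ 1.8164 days.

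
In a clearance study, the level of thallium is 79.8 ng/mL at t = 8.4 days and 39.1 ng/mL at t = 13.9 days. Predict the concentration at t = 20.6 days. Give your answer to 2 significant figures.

Over Δt = 13.9 − 8.4 = 5.5 days, the level fell by a factor of 79.8/39.1 ≈ 2.0409.
n = log₂(2.0409) ≈ 1.0292 half-lives, so t½ = 5.5/1.0292 ≈ 5.3439 days.
From t = 13.9 to t = 20.6: 39.1 × (1/2)^((20.6−13.9)/5.3439) ≈ 16.397 ng/mL.

16 ng/mL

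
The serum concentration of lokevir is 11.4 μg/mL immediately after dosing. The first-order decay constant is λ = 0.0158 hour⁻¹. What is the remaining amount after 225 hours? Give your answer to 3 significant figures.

0.326 μg/mL

t½ = ln 2 / λ = 0.69315 / 0.0158 ≈ 43.87 hours.
Number of half-lives: n = 225/43.87 ≈ 5.1288.
Remaining = 11.4 × (1/2)^5.1288 = 11.4 × 0.028581 ≈ 0.32583 μg/mL.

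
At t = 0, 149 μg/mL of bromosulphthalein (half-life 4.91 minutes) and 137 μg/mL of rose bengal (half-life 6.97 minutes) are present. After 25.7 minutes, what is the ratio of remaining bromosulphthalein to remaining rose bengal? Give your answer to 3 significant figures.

0.372

bromosulphthalein: 149 × (1/2)^(25.7/4.91) = 149 × (1/2)^5.2342 ≈ 3.9585 μg/mL.
rose bengal: 137 × (1/2)^(25.7/6.97) = 137 × (1/2)^3.6872 ≈ 10.635 μg/mL.
Ratio ≈ 3.9585 / 10.635 ≈ 0.3722.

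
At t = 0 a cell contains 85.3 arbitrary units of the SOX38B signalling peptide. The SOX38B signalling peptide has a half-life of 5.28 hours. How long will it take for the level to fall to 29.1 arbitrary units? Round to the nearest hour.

8 hours

Fraction remaining = 29.1/85.3 ≈ 0.34115.
n = log₂(85.3/29.1) = ln(2.9313)/ln 2 ≈ 1.5515 half-lives.
t = n × t½ = 1.5515 × 5.28 ≈ 8.1921 hours.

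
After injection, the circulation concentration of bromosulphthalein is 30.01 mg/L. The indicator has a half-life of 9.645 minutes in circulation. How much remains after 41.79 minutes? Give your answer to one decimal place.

Number of half-lives: n = 41.79/9.645 ≈ 4.3328.
Remaining = 30.01 × (1/2)^4.3328 = 30.01 × 0.049624 ≈ 1.4892 mg/L.

1.5 mg/L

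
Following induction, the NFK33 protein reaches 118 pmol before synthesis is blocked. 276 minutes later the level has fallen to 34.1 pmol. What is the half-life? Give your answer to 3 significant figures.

154 minutes

A/A₀ = 34.1/118 ≈ 0.28898.
n = log₂(3.4604) ≈ 1.7909 half-lives elapsed in 276 minutes.
t½ = 276/1.7909 ≈ 154.11 minutes.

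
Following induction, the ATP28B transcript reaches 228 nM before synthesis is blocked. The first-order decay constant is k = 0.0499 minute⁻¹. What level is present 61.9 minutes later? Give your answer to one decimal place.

10.4 nM

t½ = ln 2 / k = 0.69315 / 0.0499 ≈ 13.891 minutes.
Number of half-lives: n = 61.9/13.891 ≈ 4.4562.
Remaining = 228 × (1/2)^4.4562 = 228 × 0.045556 ≈ 10.387 nM.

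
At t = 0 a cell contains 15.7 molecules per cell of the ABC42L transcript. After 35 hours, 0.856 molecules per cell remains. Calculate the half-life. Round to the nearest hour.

8 hours

A/A₀ = 0.856/15.7 ≈ 0.054522.
n = log₂(18.341) ≈ 4.197 half-lives elapsed in 35 hours.
t½ = 35/4.197 ≈ 8.3393 hours.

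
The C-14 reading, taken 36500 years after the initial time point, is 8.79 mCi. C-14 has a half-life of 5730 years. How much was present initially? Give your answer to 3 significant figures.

Number of half-lives elapsed: n = 36500/5730 ≈ 6.37.
A₀ = A × 2^n = 8.79 × 2^6.37 = 8.79 × 82.71 ≈ 727.02 mCi.

727 mCi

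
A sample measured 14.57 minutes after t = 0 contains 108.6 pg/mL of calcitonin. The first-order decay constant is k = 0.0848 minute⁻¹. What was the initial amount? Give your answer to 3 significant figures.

t½ = ln 2 / k = 0.69315 / 0.0848 ≈ 8.1739 minutes.
Number of half-lives elapsed: n = 14.57/8.1739 ≈ 1.7825.
A₀ = A × 2^n = 108.6 × 2^1.7825 = 108.6 × 3.4402 ≈ 373.61 pg/mL.

374 pg/mL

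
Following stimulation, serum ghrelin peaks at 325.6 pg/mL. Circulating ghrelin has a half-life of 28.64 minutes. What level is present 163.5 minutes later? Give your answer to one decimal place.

Number of half-lives: n = 163.5/28.64 ≈ 5.7088.
Remaining = 325.6 × (1/2)^5.7088 = 325.6 × 0.01912 ≈ 6.2254 pg/mL.

6.2 pg/mL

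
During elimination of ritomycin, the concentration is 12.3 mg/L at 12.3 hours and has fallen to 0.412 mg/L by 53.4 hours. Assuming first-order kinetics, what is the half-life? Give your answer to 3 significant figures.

Over Δt = 53.4 − 12.3 = 41.1 hours, the level fell by a factor of 12.3/0.412 ≈ 29.854.
n = log₂(29.854) ≈ 4.8999 half-lives, so t½ = 41.1/4.8999 ≈ 8.388 hours.

8.39 hours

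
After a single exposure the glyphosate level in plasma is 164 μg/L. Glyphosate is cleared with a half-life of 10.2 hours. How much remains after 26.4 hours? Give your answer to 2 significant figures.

27 μg/L

Number of half-lives: n = 26.4/10.2 ≈ 2.5882.
Remaining = 164 × (1/2)^2.5882 = 164 × 0.16629 ≈ 27.271 μg/L.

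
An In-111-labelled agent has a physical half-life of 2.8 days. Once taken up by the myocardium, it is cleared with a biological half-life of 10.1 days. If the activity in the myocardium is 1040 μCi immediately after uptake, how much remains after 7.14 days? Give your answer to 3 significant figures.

1/t_eff = 1/t_phys + 1/t_biol = 1/2.8 + 1/10.1 = 0.45615 per day.
t_eff = 2.8 × 10.1 / (2.8 + 10.1) ≈ 2.1922 days.
Remaining = 1040 × (1/2)^(7.14/2.1922) = 1040 × (1/2)^3.2569 ≈ 108.79 μCi.

109 μCi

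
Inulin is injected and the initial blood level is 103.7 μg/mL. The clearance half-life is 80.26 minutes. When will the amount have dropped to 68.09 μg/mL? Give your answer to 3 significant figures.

Fraction remaining = 68.09/103.7 ≈ 0.65661.
n = log₂(103.7/68.09) = ln(1.523)/ln 2 ≈ 0.6069 half-lives.
t = n × t½ = 0.6069 × 80.26 ≈ 48.71 minutes.

48.7 minutes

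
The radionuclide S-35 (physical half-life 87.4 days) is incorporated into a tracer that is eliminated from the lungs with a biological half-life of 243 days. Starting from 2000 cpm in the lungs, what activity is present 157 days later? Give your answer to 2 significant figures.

370 cpm

1/t_eff = 1/t_phys + 1/t_biol = 1/87.4 + 1/243 = 0.015557 per day.
t_eff = 87.4 × 243 / (87.4 + 243) ≈ 64.28 days.
Remaining = 2000 × (1/2)^(157/64.28) = 2000 × (1/2)^2.4424 ≈ 367.95 cpm.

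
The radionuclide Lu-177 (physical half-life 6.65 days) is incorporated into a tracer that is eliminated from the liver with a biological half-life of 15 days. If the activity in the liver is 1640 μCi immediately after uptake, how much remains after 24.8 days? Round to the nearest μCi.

39 μCi

1/t_eff = 1/t_phys + 1/t_biol = 1/6.65 + 1/15 = 0.21704 per day.
t_eff = 6.65 × 15 / (6.65 + 15) ≈ 4.6074 days.
Remaining = 1640 × (1/2)^(24.8/4.6074) = 1640 × (1/2)^5.3827 ≈ 39.31 μCi.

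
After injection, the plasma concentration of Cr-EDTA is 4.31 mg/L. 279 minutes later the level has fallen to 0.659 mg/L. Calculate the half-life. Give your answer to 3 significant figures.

A/A₀ = 0.659/4.31 ≈ 0.1529.
n = log₂(6.5402) ≈ 2.7093 half-lives elapsed in 279 minutes.
t½ = 279/2.7093 ≈ 102.98 minutes.

103 minutes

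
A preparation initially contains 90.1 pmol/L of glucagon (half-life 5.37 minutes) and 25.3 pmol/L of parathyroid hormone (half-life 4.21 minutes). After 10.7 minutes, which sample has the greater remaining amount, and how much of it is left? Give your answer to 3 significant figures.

glucagon, 22.6 pmol/L

glucagon: 90.1 × (1/2)^1.9926 ≈ 22.642 pmol/L.
parathyroid hormone: 25.3 × (1/2)^2.5416 ≈ 4.3454 pmol/L.
Glucagon has more remaining, at ≈ 22.642 pmol/L.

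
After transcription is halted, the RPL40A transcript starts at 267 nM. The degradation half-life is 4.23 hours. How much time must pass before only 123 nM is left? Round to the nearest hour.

Fraction remaining = 123/267 ≈ 0.46067.
n = log₂(267/123) = ln(2.1707)/ln 2 ≈ 1.1182 half-lives.
t = n × t½ = 1.1182 × 4.23 ≈ 4.7299 hours.

5 hours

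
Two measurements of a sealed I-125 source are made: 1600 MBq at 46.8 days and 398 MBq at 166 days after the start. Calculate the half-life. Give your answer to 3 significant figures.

Over Δt = 166 − 46.8 = 119.2 days, the level fell by a factor of 1600/398 ≈ 4.0201.
n = log₂(4.0201) ≈ 2.0072 half-lives, so t½ = 119.2/2.0072 ≈ 59.385 days.

59.4 days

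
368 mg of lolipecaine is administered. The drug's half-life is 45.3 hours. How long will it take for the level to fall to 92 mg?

92/368 = 1/4, so 2 half-lives have elapsed.
t = 2 × 45.3 = 90.6 hours.

90.6 hours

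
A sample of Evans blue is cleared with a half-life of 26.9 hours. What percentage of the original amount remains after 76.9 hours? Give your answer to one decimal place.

13.8%

n = 76.9/26.9 ≈ 2.8587 half-lives.
Fraction remaining = (1/2)^2.8587 ≈ 0.13786, i.e. 13.786%.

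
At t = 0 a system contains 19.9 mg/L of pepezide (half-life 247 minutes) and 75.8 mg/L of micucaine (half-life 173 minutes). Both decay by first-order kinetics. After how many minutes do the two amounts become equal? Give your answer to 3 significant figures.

1110 minutes

Set 19.9·(1/2)^(t/247) = 75.8·(1/2)^(t/173).
Taking log₂: log₂(19.9/75.8) = t·(1/247 − 1/173).
log₂(0.26253) = -1.9294; 1/247 − 1/173 = -0.0017318.
t = -1.9294 / -0.0017318 ≈ 1114.1 minutes.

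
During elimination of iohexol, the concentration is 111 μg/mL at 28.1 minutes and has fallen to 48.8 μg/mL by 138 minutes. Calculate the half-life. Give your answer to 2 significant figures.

93 minutes

Over Δt = 138 − 28.1 = 109.9 minutes, the level fell by a factor of 111/48.8 ≈ 2.2746.
n = log₂(2.2746) ≈ 1.1856 half-lives, so t½ = 109.9/1.1856 ≈ 92.695 minutes.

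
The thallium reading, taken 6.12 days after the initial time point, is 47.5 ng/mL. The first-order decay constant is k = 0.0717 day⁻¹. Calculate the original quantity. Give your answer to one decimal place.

73.7 ng/mL

t½ = ln 2 / k = 0.69315 / 0.0717 ≈ 9.6673 days.
Number of half-lives elapsed: n = 6.12/9.6673 ≈ 0.63306.
A₀ = A × 2^n = 47.5 × 2^0.63306 = 47.5 × 1.5509 ≈ 73.665 ng/mL.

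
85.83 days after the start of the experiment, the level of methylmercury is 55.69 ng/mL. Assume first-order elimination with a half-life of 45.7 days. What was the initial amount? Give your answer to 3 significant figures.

205 ng/mL

Number of half-lives elapsed: n = 85.83/45.7 ≈ 1.8781.
A₀ = A × 2^n = 55.69 × 2^1.8781 = 55.69 × 3.676 ≈ 204.71 ng/mL.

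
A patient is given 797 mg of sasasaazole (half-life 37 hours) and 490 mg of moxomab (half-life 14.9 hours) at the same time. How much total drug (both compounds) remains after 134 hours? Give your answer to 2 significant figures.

sasasaazole: 797 × (1/2)^(134/37) = 797 × (1/2)^3.6216 ≈ 64.75 mg.
moxomab: 490 × (1/2)^(134/14.9) = 490 × (1/2)^8.9933 ≈ 0.96149 mg.
Total = 64.75 + 0.96149 ≈ 65.712 mg.

66 mg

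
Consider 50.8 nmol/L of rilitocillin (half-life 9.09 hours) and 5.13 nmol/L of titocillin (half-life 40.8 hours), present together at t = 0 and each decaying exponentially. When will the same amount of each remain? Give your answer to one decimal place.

38.7 hours

Set 50.8·(1/2)^(t/9.09) = 5.13·(1/2)^(t/40.8).
Taking log₂: log₂(50.8/5.13) = t·(1/9.09 − 1/40.8).
log₂(9.9025) = 3.3078; 1/9.09 − 1/40.8 = 0.085501.
t = 3.3078 / 0.085501 ≈ 38.687 hours.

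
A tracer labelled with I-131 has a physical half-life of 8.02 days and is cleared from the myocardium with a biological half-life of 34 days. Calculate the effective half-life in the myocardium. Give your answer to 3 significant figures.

6.49 days

1/t_eff = 1/t_phys + 1/t_biol = 1/8.02 + 1/34 = 0.1541 per day.
t_eff = 8.02 × 34 / (8.02 + 34) ≈ 6.4893 days.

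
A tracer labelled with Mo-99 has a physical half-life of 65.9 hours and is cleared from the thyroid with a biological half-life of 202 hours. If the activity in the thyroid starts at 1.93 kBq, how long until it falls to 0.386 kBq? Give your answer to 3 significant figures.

1/t_eff = 1/t_phys + 1/t_biol = 1/65.9 + 1/202 = 0.020125 per hour.
t_eff = 65.9 × 202 / (65.9 + 202) ≈ 49.689 hours.
n = log₂(1.93/0.386) ≈ 2.3219; t = 2.3219 × 49.689 ≈ 115.38 hours.

115 hours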